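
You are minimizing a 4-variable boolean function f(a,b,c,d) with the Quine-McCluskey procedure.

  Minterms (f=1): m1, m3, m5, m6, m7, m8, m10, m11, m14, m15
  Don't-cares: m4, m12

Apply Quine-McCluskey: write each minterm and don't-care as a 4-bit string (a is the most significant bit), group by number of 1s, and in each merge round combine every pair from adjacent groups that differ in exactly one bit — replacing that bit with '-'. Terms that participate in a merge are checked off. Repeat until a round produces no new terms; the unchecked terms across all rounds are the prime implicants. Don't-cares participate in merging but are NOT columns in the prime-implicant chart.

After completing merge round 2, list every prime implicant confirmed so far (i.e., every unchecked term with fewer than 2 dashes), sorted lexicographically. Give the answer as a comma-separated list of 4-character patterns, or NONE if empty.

[col 0] 0001*, 0011*, 0100*, 0101*, 0110*, 0111*, 1000*, 1010*, 1011*, 1100*, 1110*, 1111*
[col 1] -011*, -100*, -110*, -111*, 0-01*, 0-11*, 00-1*, 01-0*, 01-1*, 010-*, 011-*, 1-00*, 1-10*, 1-11*, 10-0*, 101-*, 11-0*, 111-*
[col 2] --11, -1-0, -11-, 0--1, 01--, 1--0, 1-1-
Prime implicants: --11, -1-0, -11-, 0--1, 01--, 1--0, 1-1-

NONE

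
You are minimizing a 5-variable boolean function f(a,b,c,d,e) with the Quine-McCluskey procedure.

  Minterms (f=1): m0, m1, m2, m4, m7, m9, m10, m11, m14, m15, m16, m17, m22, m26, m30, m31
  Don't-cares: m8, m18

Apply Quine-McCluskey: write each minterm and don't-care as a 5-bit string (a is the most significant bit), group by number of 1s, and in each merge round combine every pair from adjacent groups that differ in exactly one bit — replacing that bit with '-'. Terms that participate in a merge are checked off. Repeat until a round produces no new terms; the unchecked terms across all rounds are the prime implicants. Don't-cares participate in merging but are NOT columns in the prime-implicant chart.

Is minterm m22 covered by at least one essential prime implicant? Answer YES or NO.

YES

[col 0] 00000*, 00001*, 00010*, 00100*, 00111*, 01000*, 01001*, 01010*, 01011*, 01110*, 01111*, 10000*, 10001*, 10010*, 10110*, 11010*, 11110*, 11111*
[col 1] -0000*, -0001*, -0010*, -1010*, -1110*, -1111*, 0-000*, 0-001*, 0-010*, 0-111, 00-00, 000-0*, 0000-*, 01-10*, 01-11*, 010-0*, 010-1*, 0100-*, 0101-*, 0111-*, 1-010*, 1-110*, 10-10*, 100-0*, 1000-*, 11-10*, 1111-*
[col 2] --010, -00-0, -000-, -1-10, -111-, 0-0-0, 0-00-, 01-1-, 010--, 1--10
Prime implicants: --010, -00-0, -000-, -1-10, -111-, 0-0-0, 0-00-, 0-111, 00-00, 01-1-, 010--, 1--10
PI chart (minterm → PIs covering it):
  0 | -00-0,-000-,0-0-0,0-00-,00-00
  1 | -000-,0-00-
  2 | --010,-00-0,0-0-0
  4 | 00-00  (sole → essential)
  7 | 0-111  (sole → essential)
  9 | 0-00-,010--
  10 | --010,-1-10,0-0-0,01-1-,010--
  11 | 01-1-,010--
  14 | -1-10,-111-,01-1-
  15 | -111-,0-111,01-1-
  16 | -00-0,-000-
  17 | -000-  (sole → essential)
  22 | 1--10  (sole → essential)
  26 | --010,-1-10,1--10
  30 | -1-10,-111-,1--10
  31 | -111-  (sole → essential)
Essential prime implicants: -000-, -111-, 0-111, 00-00, 1--10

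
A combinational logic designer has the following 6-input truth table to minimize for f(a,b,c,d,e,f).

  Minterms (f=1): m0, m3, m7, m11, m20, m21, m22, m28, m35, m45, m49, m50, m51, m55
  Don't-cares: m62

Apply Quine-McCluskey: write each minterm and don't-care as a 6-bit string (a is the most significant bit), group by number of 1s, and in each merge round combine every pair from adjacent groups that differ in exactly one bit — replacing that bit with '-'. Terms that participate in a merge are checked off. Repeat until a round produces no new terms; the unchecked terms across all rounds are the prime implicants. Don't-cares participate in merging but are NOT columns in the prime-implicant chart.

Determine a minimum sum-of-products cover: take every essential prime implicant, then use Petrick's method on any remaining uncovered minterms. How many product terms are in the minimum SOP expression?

[col 0] 000000, 000011*, 000111*, 001011*, 010100*, 010101*, 010110*, 011100*, 100011*, 101101, 110001*, 110010*, 110011*, 110111*, 111110
[col 1] -00011, 00-011, 000-11, 01-100, 0101-0, 01010-, 1-0011, 110-11, 1100-1, 11001-
Prime implicants: -00011, 00-011, 000-11, 000000, 01-100, 0101-0, 01010-, 1-0011, 101101, 110-11, 1100-1, 11001-, 111110
PI chart (minterm → PIs covering it):
  0 | 000000  (sole → essential)
  3 | -00011,00-011,000-11
  7 | 000-11  (sole → essential)
  11 | 00-011  (sole → essential)
  20 | 01-100,0101-0,01010-
  21 | 01010-  (sole → essential)
  22 | 0101-0  (sole → essential)
  28 | 01-100  (sole → essential)
  35 | -00011,1-0011
  45 | 101101  (sole → essential)
  49 | 1100-1  (sole → essential)
  50 | 11001-  (sole → essential)
  51 | 1-0011,110-11,1100-1,11001-
  55 | 110-11  (sole → essential)
Essential prime implicants: 00-011, 000-11, 000000, 01-100, 0101-0, 01010-, 101101, 110-11, 1100-1, 11001-
Petrick residual → -00011
Minimum SOP uses 11 PIs: b'c'd'ef + a'b'd'ef + a'b'c'ef + a'b'c'd'e'f' + a'bde'f' + a'bc'df' + a'bc'de' + ab'cde'f + abc'ef + abc'd'f + abc'd'e

11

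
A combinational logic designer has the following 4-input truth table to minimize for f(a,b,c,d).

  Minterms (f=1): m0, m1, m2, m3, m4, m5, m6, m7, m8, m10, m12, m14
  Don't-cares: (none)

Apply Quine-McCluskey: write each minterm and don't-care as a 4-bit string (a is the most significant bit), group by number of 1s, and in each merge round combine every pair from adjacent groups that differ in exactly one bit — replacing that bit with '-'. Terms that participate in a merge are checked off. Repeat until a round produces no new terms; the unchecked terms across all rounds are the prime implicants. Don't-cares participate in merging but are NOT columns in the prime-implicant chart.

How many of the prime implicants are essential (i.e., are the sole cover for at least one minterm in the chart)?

2

[col 0] 0000*, 0001*, 0010*, 0011*, 0100*, 0101*, 0110*, 0111*, 1000*, 1010*, 1100*, 1110*
[col 1] -000*, -010*, -100*, -110*, 0-00*, 0-01*, 0-10*, 0-11*, 00-0*, 00-1*, 000-*, 001-*, 01-0*, 01-1*, 010-*, 011-*, 1-00*, 1-10*, 10-0*, 11-0*
[col 2] --00*, --10*, -0-0*, -1-0*, 0--0*, 0--1*, 0-0-*, 0-1-*, 00--*, 01--*, 1--0*
[col 3] ---0, 0---
Prime implicants: ---0, 0---
PI chart (minterm → PIs covering it):
  0 | ---0,0---
  1 | 0---  (sole → essential)
  2 | ---0,0---
  3 | 0---  (sole → essential)
  4 | ---0,0---
  5 | 0---  (sole → essential)
  6 | ---0,0---
  7 | 0---  (sole → essential)
  8 | ---0  (sole → essential)
  10 | ---0  (sole → essential)
  12 | ---0  (sole → essential)
  14 | ---0  (sole → essential)
Essential prime implicants: ---0, 0---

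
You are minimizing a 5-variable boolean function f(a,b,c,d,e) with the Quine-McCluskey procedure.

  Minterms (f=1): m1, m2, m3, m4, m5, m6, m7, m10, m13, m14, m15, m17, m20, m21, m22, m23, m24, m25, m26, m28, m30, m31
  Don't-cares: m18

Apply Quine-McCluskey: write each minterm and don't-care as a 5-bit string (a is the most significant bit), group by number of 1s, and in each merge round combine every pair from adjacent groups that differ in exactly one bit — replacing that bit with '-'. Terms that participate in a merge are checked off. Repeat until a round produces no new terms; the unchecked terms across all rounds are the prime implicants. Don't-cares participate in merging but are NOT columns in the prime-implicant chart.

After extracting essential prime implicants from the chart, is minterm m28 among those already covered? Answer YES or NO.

[col 0] 00001*, 00010*, 00011*, 00100*, 00101*, 00110*, 00111*, 01010*, 01101*, 01110*, 01111*, 10001*, 10010*, 10100*, 10101*, 10110*, 10111*, 11000*, 11001*, 11010*, 11100*, 11110*, 11111*
[col 1] -0001*, -0010*, -0100*, -0101*, -0110*, -0111*, -1010*, -1110*, -1111*, 0-010*, 0-101*, 0-110*, 0-111*, 00-01*, 00-10*, 00-11*, 000-1*, 0001-*, 001-0*, 001-1*, 0010-*, 0011-*, 01-10*, 011-1*, 0111-*, 1-001, 1-010*, 1-100*, 1-110*, 1-111*, 10-01*, 10-10*, 101-0*, 101-1*, 1010-*, 1011-*, 11-00*, 11-10*, 110-0*, 1100-, 111-0*, 1111-*
[col 2] --010*, --110*, --111*, -0-01, -0-10*, -01-0*, -01-1*, -010-*, -011-*, -1-10*, -111-*, 0--10*, 0-1-1, 0-11-*, 00--1, 00-1-, 001--*, 1--10*, 1-1-0, 1-11-*, 101--*, 11--0
[col 3] ---10, --11-, -01--
Prime implicants: ---10, --11-, -0-01, -01--, 0-1-1, 00--1, 00-1-, 1-001, 1-1-0, 11--0, 1100-
PI chart (minterm → PIs covering it):
  1 | -0-01,00--1
  2 | ---10,00-1-
  3 | 00--1,00-1-
  4 | -01--  (sole → essential)
  5 | -0-01,-01--,0-1-1,00--1
  6 | ---10,--11-,-01--,00-1-
  7 | --11-,-01--,0-1-1,00--1,00-1-
  10 | ---10  (sole → essential)
  13 | 0-1-1  (sole → essential)
  14 | ---10,--11-
  15 | --11-,0-1-1
  17 | -0-01,1-001
  20 | -01--,1-1-0
  21 | -0-01,-01--
  22 | ---10,--11-,-01--,1-1-0
  23 | --11-,-01--
  24 | 11--0,1100-
  25 | 1-001,1100-
  26 | ---10,11--0
  28 | 1-1-0,11--0
  30 | ---10,--11-,1-1-0,11--0
  31 | --11-  (sole → essential)
Essential prime implicants: ---10, --11-, -01--, 0-1-1

NO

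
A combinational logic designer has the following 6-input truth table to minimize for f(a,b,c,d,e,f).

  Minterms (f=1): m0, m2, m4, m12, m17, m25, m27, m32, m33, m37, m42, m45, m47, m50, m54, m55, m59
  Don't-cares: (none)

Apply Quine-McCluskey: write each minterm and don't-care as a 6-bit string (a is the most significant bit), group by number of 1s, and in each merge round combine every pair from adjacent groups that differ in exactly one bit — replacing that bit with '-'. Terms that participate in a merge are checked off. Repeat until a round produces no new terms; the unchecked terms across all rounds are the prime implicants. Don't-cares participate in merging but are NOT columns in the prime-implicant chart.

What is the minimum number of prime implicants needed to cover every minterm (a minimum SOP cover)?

[col 0] 000000*, 000010*, 000100*, 001100*, 010001*, 011001*, 011011*, 100000*, 100001*, 100101*, 101010, 101101*, 101111*, 110010*, 110110*, 110111*, 111011*
[col 1] -00000, -11011, 00-100, 000-00, 0000-0, 01-001, 0110-1, 10-101, 100-01, 10000-, 1011-1, 110-10, 11011-
Prime implicants: -00000, -11011, 00-100, 000-00, 0000-0, 01-001, 0110-1, 10-101, 100-01, 10000-, 101010, 1011-1, 110-10, 11011-
PI chart (minterm → PIs covering it):
  0 | -00000,000-00,0000-0
  2 | 0000-0  (sole → essential)
  4 | 00-100,000-00
  12 | 00-100  (sole → essential)
  17 | 01-001  (sole → essential)
  25 | 01-001,0110-1
  27 | -11011,0110-1
  32 | -00000,10000-
  33 | 100-01,10000-
  37 | 10-101,100-01
  42 | 101010  (sole → essential)
  45 | 10-101,1011-1
  47 | 1011-1  (sole → essential)
  50 | 110-10  (sole → essential)
  54 | 110-10,11011-
  55 | 11011-  (sole → essential)
  59 | -11011  (sole → essential)
Essential prime implicants: -11011, 00-100, 0000-0, 01-001, 101010, 1011-1, 110-10, 11011-
Petrick residual → -00000, 100-01
Minimum SOP uses 10 PIs: b'c'd'e'f' + bcd'ef + a'b'de'f' + a'b'c'd'f' + a'bd'e'f + ab'c'e'f + ab'cd'ef' + ab'cdf + abc'ef' + abc'de

10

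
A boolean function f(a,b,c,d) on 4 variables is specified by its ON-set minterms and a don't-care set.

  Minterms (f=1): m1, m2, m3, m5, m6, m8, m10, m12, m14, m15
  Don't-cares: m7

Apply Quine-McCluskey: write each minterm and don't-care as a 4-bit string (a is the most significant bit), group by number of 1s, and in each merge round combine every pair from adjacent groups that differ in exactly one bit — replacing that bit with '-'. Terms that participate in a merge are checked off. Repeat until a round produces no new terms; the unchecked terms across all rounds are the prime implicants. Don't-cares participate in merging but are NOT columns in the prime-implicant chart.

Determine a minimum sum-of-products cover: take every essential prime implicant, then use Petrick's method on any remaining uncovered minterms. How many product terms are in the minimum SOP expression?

Round 0: 0001✓ 0010✓ 0011✓ 0101✓ 0110✓ 0111✓ 1000✓ 1010✓ 1100✓ 1110✓ 1111✓
Round 1: -010✓ -110✓ -111✓ 0-01✓ 0-10✓ 0-11✓ 00-1✓ 001-✓ 01-1✓ 011-✓ 1-00✓ 1-10✓ 10-0✓ 11-0✓ 111-✓
Round 2: --10 -11- 0--1 0-1- 1--0
PIs = {--10, -11-, 0--1, 0-1-, 1--0}
Coverage chart:
  m1: 0--1 ←essential
  m2: --10,0-1-
  m3: 0--1,0-1-
  m5: 0--1 ←essential
  m6: --10,-11-,0-1-
  m8: 1--0 ←essential
  m10: --10,1--0
  m12: 1--0 ←essential
  m14: --10,-11-,1--0
  m15: -11- ←essential
Essential: -11-, 0--1, 1--0
Petrick residual → --10
Min cover (4 terms): cd' + bc + a'd + ad'

4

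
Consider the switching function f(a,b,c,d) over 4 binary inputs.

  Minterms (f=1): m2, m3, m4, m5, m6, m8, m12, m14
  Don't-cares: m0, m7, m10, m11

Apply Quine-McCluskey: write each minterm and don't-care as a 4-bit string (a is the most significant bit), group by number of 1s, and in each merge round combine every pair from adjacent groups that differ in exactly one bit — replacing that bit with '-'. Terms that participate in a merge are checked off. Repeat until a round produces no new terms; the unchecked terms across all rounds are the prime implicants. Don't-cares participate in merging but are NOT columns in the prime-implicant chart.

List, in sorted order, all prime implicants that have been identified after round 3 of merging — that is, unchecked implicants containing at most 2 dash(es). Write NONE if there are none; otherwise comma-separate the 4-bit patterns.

-01-, 0-1-, 01--

size-2^0 implicants → 0000(✓)  0010(✓)  0011(✓)  0100(✓)  0101(✓)  0110(✓)  0111(✓)  1000(✓)  1010(✓)  1011(✓)  1100(✓)  1110(✓)
size-2^1 implicants → -000(✓)  -010(✓)  -011(✓)  -100(✓)  -110(✓)  0-00(✓)  0-10(✓)  0-11(✓)  00-0(✓)  001-(✓)  01-0(✓)  01-1(✓)  010-(✓)  011-(✓)  1-00(✓)  1-10(✓)  10-0(✓)  101-(✓)  11-0(✓)
size-2^2 implicants → --00(✓)  --10(✓)  -0-0(✓)  -01-  -1-0(✓)  0--0(✓)  0-1-  01--  1--0(✓)
size-2^3 implicants → ---0
Unchecked terms (primes): ---0, -01-, 0-1-, 01--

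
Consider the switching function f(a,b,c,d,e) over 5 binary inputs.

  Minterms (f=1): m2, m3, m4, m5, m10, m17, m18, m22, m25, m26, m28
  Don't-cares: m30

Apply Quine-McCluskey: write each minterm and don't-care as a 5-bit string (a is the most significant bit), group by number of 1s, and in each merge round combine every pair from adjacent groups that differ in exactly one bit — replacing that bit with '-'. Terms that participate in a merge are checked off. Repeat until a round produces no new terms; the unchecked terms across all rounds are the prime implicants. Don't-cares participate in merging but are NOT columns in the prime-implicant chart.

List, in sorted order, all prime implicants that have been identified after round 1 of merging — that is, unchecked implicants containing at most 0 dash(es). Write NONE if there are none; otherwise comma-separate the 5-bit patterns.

[col 0] 00010*, 00011*, 00100*, 00101*, 01010*, 10001*, 10010*, 10110*, 11001*, 11010*, 11100*, 11110*
[col 1] -0010*, -1010*, 0-010*, 0001-, 0010-, 1-001, 1-010*, 1-110*, 10-10*, 11-10*, 111-0
[col 2] --010, 1--10
Prime implicants: --010, 0001-, 0010-, 1--10, 1-001, 111-0

NONE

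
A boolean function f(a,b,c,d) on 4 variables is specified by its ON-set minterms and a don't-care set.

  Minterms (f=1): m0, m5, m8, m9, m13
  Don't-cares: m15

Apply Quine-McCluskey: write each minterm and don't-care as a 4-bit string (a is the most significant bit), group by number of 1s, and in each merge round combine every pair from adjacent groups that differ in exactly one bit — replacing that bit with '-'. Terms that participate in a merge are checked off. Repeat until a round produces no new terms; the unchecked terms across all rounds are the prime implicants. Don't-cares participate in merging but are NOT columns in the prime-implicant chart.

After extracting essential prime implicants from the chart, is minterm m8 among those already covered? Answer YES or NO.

YES

size-2^0 implicants → 0000(✓)  0101(✓)  1000(✓)  1001(✓)  1101(✓)  1111(✓)
size-2^1 implicants → -000  -101  1-01  100-  11-1
Unchecked terms (primes): -000, -101, 1-01, 100-, 11-1
Minterm coverage:
  m0 ⊆ -000 [E]
  m5 ⊆ -101 [E]
  m8 ⊆ -000,100-
  m9 ⊆ 1-01,100-
  m13 ⊆ -101,1-01,11-1
E = {-000, -101}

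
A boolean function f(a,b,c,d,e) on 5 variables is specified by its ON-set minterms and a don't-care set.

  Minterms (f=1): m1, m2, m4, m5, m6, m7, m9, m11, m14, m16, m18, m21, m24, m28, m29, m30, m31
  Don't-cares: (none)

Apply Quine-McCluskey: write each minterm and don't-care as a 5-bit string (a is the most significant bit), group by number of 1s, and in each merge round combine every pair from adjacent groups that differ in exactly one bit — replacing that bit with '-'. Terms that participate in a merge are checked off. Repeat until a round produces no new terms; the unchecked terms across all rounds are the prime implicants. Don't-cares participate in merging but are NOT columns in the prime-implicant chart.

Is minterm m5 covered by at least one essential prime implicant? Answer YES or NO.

YES

[col 0] 00001*, 00010*, 00100*, 00101*, 00110*, 00111*, 01001*, 01011*, 01110*, 10000*, 10010*, 10101*, 11000*, 11100*, 11101*, 11110*, 11111*
[col 1] -0010, -0101, -1110, 0-001, 0-110, 00-01, 00-10, 001-0*, 001-1*, 0010-*, 0011-*, 010-1, 1-000, 1-101, 100-0, 11-00, 111-0*, 111-1*, 1110-*, 1111-*
[col 2] 001--, 111--
Prime implicants: -0010, -0101, -1110, 0-001, 0-110, 00-01, 00-10, 001--, 010-1, 1-000, 1-101, 100-0, 11-00, 111--
PI chart (minterm → PIs covering it):
  1 | 0-001,00-01
  2 | -0010,00-10
  4 | 001--  (sole → essential)
  5 | -0101,00-01,001--
  6 | 0-110,00-10,001--
  7 | 001--  (sole → essential)
  9 | 0-001,010-1
  11 | 010-1  (sole → essential)
  14 | -1110,0-110
  16 | 1-000,100-0
  18 | -0010,100-0
  21 | -0101,1-101
  24 | 1-000,11-00
  28 | 11-00,111--
  29 | 1-101,111--
  30 | -1110,111--
  31 | 111--  (sole → essential)
Essential prime implicants: 001--, 010-1, 111--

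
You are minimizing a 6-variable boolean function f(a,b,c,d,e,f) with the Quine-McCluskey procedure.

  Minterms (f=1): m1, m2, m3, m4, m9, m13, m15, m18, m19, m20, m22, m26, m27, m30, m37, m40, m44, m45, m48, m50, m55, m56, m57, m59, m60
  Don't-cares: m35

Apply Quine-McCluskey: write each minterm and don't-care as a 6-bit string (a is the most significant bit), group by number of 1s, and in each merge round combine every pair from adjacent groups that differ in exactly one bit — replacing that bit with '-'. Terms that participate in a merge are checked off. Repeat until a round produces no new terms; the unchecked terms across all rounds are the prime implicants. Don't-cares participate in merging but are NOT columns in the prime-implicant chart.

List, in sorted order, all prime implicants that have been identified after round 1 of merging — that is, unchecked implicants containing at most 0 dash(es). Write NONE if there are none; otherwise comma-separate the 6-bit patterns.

[col 0] 000001*, 000010*, 000011*, 000100*, 001001*, 001101*, 001111*, 010010*, 010011*, 010100*, 010110*, 011010*, 011011*, 011110*, 100011*, 100101*, 101000*, 101100*, 101101*, 110000*, 110010*, 110111, 111000*, 111001*, 111011*, 111100*
[col 1] -00011, -01101, -10010, -11011, 0-0010*, 0-0011*, 0-0100, 00-001, 0000-1, 00001-*, 001-01, 0011-1, 01-010*, 01-011*, 01-110*, 010-10*, 01001-*, 0101-0, 011-10*, 01101-*, 1-1000*, 1-1100*, 10-101, 101-00*, 10110-, 11-000, 1100-0, 111-00*, 1110-1, 11100-
[col 2] 0-001-, 01--10, 01-01-, 1-1-00
Prime implicants: -00011, -01101, -10010, -11011, 0-001-, 0-0100, 00-001, 0000-1, 001-01, 0011-1, 01--10, 01-01-, 0101-0, 1-1-00, 10-101, 10110-, 11-000, 1100-0, 110111, 1110-1, 11100-

110111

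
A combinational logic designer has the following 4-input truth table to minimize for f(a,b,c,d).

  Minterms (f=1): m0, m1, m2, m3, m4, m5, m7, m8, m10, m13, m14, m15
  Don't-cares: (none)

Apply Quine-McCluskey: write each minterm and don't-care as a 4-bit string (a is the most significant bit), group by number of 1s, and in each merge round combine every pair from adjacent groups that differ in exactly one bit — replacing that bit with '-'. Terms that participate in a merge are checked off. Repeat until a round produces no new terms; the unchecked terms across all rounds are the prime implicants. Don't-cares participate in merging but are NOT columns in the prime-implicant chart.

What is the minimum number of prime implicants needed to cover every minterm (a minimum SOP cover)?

5

Round 0: 0000✓ 0001✓ 0010✓ 0011✓ 0100✓ 0101✓ 0111✓ 1000✓ 1010✓ 1101✓ 1110✓ 1111✓
Round 1: -000✓ -010✓ -101✓ -111✓ 0-00✓ 0-01✓ 0-11✓ 00-0✓ 00-1✓ 000-✓ 001-✓ 01-1✓ 010-✓ 1-10 10-0✓ 11-1✓ 111-
Round 2: -0-0 -1-1 0--1 0-0- 00--
PIs = {-0-0, -1-1, 0--1, 0-0-, 00--, 1-10, 111-}
Coverage chart:
  m0: -0-0,0-0-,00--
  m1: 0--1,0-0-,00--
  m2: -0-0,00--
  m3: 0--1,00--
  m4: 0-0- ←essential
  m5: -1-1,0--1,0-0-
  m7: -1-1,0--1
  m8: -0-0 ←essential
  m10: -0-0,1-10
  m13: -1-1 ←essential
  m14: 1-10,111-
  m15: -1-1,111-
Essential: -0-0, -1-1, 0-0-
Petrick residual → 0--1, 1-10
Min cover (5 terms): b'd' + bd + a'd + a'c' + acd'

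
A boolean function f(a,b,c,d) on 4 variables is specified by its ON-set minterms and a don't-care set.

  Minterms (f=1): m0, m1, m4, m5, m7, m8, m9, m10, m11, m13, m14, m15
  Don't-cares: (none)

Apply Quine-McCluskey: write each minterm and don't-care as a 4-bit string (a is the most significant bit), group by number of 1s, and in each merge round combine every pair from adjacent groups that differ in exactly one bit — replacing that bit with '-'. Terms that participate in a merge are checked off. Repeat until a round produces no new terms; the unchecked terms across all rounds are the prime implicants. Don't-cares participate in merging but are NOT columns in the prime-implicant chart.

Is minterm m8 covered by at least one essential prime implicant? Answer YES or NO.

NO

Round 0: 0000✓ 0001✓ 0100✓ 0101✓ 0111✓ 1000✓ 1001✓ 1010✓ 1011✓ 1101✓ 1110✓ 1111✓
Round 1: -000✓ -001✓ -101✓ -111✓ 0-00✓ 0-01✓ 000-✓ 01-1✓ 010-✓ 1-01✓ 1-10✓ 1-11✓ 10-0✓ 10-1✓ 100-✓ 101-✓ 11-1✓ 111-✓
Round 2: --01 -00- -1-1 0-0- 1--1 1-1- 10--
PIs = {--01, -00-, -1-1, 0-0-, 1--1, 1-1-, 10--}
Coverage chart:
  m0: -00-,0-0-
  m1: --01,-00-,0-0-
  m4: 0-0- ←essential
  m5: --01,-1-1,0-0-
  m7: -1-1 ←essential
  m8: -00-,10--
  m9: --01,-00-,1--1,10--
  m10: 1-1-,10--
  m11: 1--1,1-1-,10--
  m13: --01,-1-1,1--1
  m14: 1-1- ←essential
  m15: -1-1,1--1,1-1-
Essential: -1-1, 0-0-, 1-1-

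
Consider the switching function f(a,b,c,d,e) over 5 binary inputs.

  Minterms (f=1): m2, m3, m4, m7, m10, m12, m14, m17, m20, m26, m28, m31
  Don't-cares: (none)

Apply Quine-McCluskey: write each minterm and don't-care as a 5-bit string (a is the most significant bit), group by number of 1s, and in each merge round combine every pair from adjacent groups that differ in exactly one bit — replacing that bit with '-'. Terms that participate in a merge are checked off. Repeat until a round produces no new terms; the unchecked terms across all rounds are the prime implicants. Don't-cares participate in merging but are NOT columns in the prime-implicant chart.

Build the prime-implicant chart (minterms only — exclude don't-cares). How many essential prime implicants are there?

[col 0] 00010*, 00011*, 00100*, 00111*, 01010*, 01100*, 01110*, 10001, 10100*, 11010*, 11100*, 11111
[col 1] -0100*, -1010, -1100*, 0-010, 0-100*, 00-11, 0001-, 01-10, 011-0, 1-100*
[col 2] --100
Prime implicants: --100, -1010, 0-010, 00-11, 0001-, 01-10, 011-0, 10001, 11111
PI chart (minterm → PIs covering it):
  2 | 0-010,0001-
  3 | 00-11,0001-
  4 | --100  (sole → essential)
  7 | 00-11  (sole → essential)
  10 | -1010,0-010,01-10
  12 | --100,011-0
  14 | 01-10,011-0
  17 | 10001  (sole → essential)
  20 | --100  (sole → essential)
  26 | -1010  (sole → essential)
  28 | --100  (sole → essential)
  31 | 11111  (sole → essential)
Essential prime implicants: --100, -1010, 00-11, 10001, 11111

5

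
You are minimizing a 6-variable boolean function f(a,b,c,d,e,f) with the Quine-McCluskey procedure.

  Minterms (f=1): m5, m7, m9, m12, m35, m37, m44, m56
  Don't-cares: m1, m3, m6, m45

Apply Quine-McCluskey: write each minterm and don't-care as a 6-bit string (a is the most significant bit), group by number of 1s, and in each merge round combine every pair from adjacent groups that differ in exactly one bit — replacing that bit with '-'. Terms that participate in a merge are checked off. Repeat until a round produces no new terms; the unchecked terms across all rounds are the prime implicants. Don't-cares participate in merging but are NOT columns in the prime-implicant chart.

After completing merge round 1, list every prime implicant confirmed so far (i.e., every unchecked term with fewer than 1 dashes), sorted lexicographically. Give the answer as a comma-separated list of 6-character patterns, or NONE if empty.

[col 0] 000001*, 000011*, 000101*, 000110*, 000111*, 001001*, 001100*, 100011*, 100101*, 101100*, 101101*, 111000
[col 1] -00011, -00101, -01100, 00-001, 000-01*, 000-11*, 0000-1*, 0001-1*, 00011-, 10-101, 10110-
[col 2] 000--1
Prime implicants: -00011, -00101, -01100, 00-001, 000--1, 00011-, 10-101, 10110-, 111000

111000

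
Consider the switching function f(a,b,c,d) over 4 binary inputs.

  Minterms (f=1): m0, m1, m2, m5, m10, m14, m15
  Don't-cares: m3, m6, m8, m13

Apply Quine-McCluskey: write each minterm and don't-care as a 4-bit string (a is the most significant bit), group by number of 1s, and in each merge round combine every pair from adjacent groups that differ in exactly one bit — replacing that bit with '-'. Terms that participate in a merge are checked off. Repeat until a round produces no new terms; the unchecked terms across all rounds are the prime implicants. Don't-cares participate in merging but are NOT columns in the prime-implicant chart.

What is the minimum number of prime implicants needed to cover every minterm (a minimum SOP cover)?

3

[col 0] 0000*, 0001*, 0010*, 0011*, 0101*, 0110*, 1000*, 1010*, 1101*, 1110*, 1111*
[col 1] -000*, -010*, -101, -110*, 0-01, 0-10*, 00-0*, 00-1*, 000-*, 001-*, 1-10*, 10-0*, 11-1, 111-
[col 2] --10, -0-0, 00--
Prime implicants: --10, -0-0, -101, 0-01, 00--, 11-1, 111-
PI chart (minterm → PIs covering it):
  0 | -0-0,00--
  1 | 0-01,00--
  2 | --10,-0-0,00--
  5 | -101,0-01
  10 | --10,-0-0
  14 | --10,111-
  15 | 11-1,111-
(no essential prime implicants)
Petrick residual → -0-0, 0-01, 111-
Minimum SOP uses 3 PIs: b'd' + a'c'd + abc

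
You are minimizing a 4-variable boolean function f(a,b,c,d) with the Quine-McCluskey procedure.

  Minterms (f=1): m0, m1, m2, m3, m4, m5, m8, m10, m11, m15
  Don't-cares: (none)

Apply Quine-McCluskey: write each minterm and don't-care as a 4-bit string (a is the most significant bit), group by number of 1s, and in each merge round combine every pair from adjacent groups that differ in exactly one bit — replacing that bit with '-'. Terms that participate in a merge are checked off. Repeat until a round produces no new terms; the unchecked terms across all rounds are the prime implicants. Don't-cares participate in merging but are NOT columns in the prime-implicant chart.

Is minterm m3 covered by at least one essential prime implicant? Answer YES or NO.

[col 0] 0000*, 0001*, 0010*, 0011*, 0100*, 0101*, 1000*, 1010*, 1011*, 1111*
[col 1] -000*, -010*, -011*, 0-00*, 0-01*, 00-0*, 00-1*, 000-*, 001-*, 010-*, 1-11, 10-0*, 101-*
[col 2] -0-0, -01-, 0-0-, 00--
Prime implicants: -0-0, -01-, 0-0-, 00--, 1-11
PI chart (minterm → PIs covering it):
  0 | -0-0,0-0-,00--
  1 | 0-0-,00--
  2 | -0-0,-01-,00--
  3 | -01-,00--
  4 | 0-0-  (sole → essential)
  5 | 0-0-  (sole → essential)
  8 | -0-0  (sole → essential)
  10 | -0-0,-01-
  11 | -01-,1-11
  15 | 1-11  (sole → essential)
Essential prime implicants: -0-0, 0-0-, 1-11

NO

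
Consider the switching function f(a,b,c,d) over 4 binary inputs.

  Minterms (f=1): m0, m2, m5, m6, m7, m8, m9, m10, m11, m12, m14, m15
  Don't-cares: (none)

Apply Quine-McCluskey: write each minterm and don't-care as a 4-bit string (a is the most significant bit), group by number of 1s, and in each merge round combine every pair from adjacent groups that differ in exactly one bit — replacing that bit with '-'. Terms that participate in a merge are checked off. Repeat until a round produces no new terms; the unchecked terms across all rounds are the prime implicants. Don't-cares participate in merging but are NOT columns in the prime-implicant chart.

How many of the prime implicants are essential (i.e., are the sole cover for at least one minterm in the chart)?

Round 0: 0000✓ 0010✓ 0101✓ 0110✓ 0111✓ 1000✓ 1001✓ 1010✓ 1011✓ 1100✓ 1110✓ 1111✓
Round 1: -000✓ -010✓ -110✓ -111✓ 0-10✓ 00-0✓ 01-1 011-✓ 1-00✓ 1-10✓ 1-11✓ 10-0✓ 10-1✓ 100-✓ 101-✓ 11-0✓ 111-✓
Round 2: --10 -0-0 -11- 1--0 1-1- 10--
PIs = {--10, -0-0, -11-, 01-1, 1--0, 1-1-, 10--}
Coverage chart:
  m0: -0-0 ←essential
  m2: --10,-0-0
  m5: 01-1 ←essential
  m6: --10,-11-
  m7: -11-,01-1
  m8: -0-0,1--0,10--
  m9: 10-- ←essential
  m10: --10,-0-0,1--0,1-1-,10--
  m11: 1-1-,10--
  m12: 1--0 ←essential
  m14: --10,-11-,1--0,1-1-
  m15: -11-,1-1-
Essential: -0-0, 01-1, 1--0, 10--

4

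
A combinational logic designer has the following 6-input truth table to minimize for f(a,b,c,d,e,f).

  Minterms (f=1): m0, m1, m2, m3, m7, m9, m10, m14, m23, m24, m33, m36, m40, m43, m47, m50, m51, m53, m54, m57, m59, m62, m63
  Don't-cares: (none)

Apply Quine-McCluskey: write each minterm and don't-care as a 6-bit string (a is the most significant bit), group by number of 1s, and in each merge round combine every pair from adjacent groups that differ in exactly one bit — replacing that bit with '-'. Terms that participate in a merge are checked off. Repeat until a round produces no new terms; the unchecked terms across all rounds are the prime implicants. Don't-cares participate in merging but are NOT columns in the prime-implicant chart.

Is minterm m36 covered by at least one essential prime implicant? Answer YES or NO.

YES

Round 0: 000000✓ 000001✓ 000010✓ 000011✓ 000111✓ 001001✓ 001010✓ 001110✓ 010111✓ 011000 100001✓ 100100 101000 101011✓ 101111✓ 110010✓ 110011✓ 110101 110110✓ 111001✓ 111011✓ 111110✓ 111111✓
Round 1: -00001 0-0111 00-001 00-010 000-11 0000-0✓ 0000-1✓ 00000-✓ 00001-✓ 001-10 1-1011✓ 1-1111✓ 101-11✓ 11-011 11-110 110-10 11001- 111-11✓ 1110-1 11111-
Round 2: 0000-- 1-1-11
PIs = {-00001, 0-0111, 00-001, 00-010, 000-11, 0000--, 001-10, 011000, 1-1-11, 100100, 101000, 11-011, 11-110, 110-10, 11001-, 110101, 1110-1, 11111-}
Coverage chart:
  m0: 0000-- ←essential
  m1: -00001,00-001,0000--
  m2: 00-010,0000--
  m3: 000-11,0000--
  m7: 0-0111,000-11
  m9: 00-001 ←essential
  m10: 00-010,001-10
  m14: 001-10 ←essential
  m23: 0-0111 ←essential
  m24: 011000 ←essential
  m33: -00001 ←essential
  m36: 100100 ←essential
  m40: 101000 ←essential
  m43: 1-1-11 ←essential
  m47: 1-1-11 ←essential
  m50: 110-10,11001-
  m51: 11-011,11001-
  m53: 110101 ←essential
  m54: 11-110,110-10
  m57: 1110-1 ←essential
  m59: 1-1-11,11-011,1110-1
  m62: 11-110,11111-
  m63: 1-1-11,11111-
Essential: -00001, 0-0111, 00-001, 0000--, 001-10, 011000, 1-1-11, 100100, 101000, 110101, 1110-1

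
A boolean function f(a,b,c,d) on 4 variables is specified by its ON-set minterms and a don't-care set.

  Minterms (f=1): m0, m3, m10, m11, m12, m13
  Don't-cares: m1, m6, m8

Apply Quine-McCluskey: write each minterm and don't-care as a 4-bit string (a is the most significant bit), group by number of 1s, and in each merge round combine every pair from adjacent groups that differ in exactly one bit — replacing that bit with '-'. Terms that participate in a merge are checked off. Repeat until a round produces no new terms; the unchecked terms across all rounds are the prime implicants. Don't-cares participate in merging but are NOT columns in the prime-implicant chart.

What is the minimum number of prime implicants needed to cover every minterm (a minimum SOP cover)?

4

size-2^0 implicants → 0000(✓)  0001(✓)  0011(✓)  0110  1000(✓)  1010(✓)  1011(✓)  1100(✓)  1101(✓)
size-2^1 implicants → -000  -011  00-1  000-  1-00  10-0  101-  110-
Unchecked terms (primes): -000, -011, 00-1, 000-, 0110, 1-00, 10-0, 101-, 110-
Minterm coverage:
  m0 ⊆ -000,000-
  m3 ⊆ -011,00-1
  m10 ⊆ 10-0,101-
  m11 ⊆ -011,101-
  m12 ⊆ 1-00,110-
  m13 ⊆ 110- [E]
E = {110-}
Petrick residual → -000, -011, 10-0
Cover = b'c'd' + b'cd + ab'd' + abc'  |cover|=4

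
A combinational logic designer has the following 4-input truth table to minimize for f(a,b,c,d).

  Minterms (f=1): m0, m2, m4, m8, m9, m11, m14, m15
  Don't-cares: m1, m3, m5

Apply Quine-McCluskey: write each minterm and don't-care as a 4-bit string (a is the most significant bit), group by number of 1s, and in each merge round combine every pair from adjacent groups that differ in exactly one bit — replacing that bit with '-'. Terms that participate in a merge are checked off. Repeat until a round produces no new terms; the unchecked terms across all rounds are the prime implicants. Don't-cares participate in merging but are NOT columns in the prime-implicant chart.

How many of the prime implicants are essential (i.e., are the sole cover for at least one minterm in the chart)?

4

size-2^0 implicants → 0000(✓)  0001(✓)  0010(✓)  0011(✓)  0100(✓)  0101(✓)  1000(✓)  1001(✓)  1011(✓)  1110(✓)  1111(✓)
size-2^1 implicants → -000(✓)  -001(✓)  -011(✓)  0-00(✓)  0-01(✓)  00-0(✓)  00-1(✓)  000-(✓)  001-(✓)  010-(✓)  1-11  10-1(✓)  100-(✓)  111-
size-2^2 implicants → -0-1  -00-  0-0-  00--
Unchecked terms (primes): -0-1, -00-, 0-0-, 00--, 1-11, 111-
Minterm coverage:
  m0 ⊆ -00-,0-0-,00--
  m2 ⊆ 00-- [E]
  m4 ⊆ 0-0- [E]
  m8 ⊆ -00- [E]
  m9 ⊆ -0-1,-00-
  m11 ⊆ -0-1,1-11
  m14 ⊆ 111- [E]
  m15 ⊆ 1-11,111-
E = {-00-, 0-0-, 00--, 111-}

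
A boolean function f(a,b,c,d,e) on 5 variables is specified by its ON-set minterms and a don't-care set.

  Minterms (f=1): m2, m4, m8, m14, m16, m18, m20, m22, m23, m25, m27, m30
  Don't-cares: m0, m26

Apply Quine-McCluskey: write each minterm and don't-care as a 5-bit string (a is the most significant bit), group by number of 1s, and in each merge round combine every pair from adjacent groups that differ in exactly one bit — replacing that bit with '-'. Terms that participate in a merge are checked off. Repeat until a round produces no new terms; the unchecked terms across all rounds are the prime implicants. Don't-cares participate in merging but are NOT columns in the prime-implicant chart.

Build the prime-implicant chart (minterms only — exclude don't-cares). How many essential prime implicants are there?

[col 0] 00000*, 00010*, 00100*, 01000*, 01110*, 10000*, 10010*, 10100*, 10110*, 10111*, 11001*, 11010*, 11011*, 11110*
[col 1] -0000*, -0010*, -0100*, -1110, 0-000, 00-00*, 000-0*, 1-010*, 1-110*, 10-00*, 10-10*, 100-0*, 101-0*, 1011-, 11-10*, 110-1, 1101-
[col 2] -0-00, -00-0, 1--10, 10--0
Prime implicants: -0-00, -00-0, -1110, 0-000, 1--10, 10--0, 1011-, 110-1, 1101-
PI chart (minterm → PIs covering it):
  2 | -00-0  (sole → essential)
  4 | -0-00  (sole → essential)
  8 | 0-000  (sole → essential)
  14 | -1110  (sole → essential)
  16 | -0-00,-00-0,10--0
  18 | -00-0,1--10,10--0
  20 | -0-00,10--0
  22 | 1--10,10--0,1011-
  23 | 1011-  (sole → essential)
  25 | 110-1  (sole → essential)
  27 | 110-1,1101-
  30 | -1110,1--10
Essential prime implicants: -0-00, -00-0, -1110, 0-000, 1011-, 110-1

6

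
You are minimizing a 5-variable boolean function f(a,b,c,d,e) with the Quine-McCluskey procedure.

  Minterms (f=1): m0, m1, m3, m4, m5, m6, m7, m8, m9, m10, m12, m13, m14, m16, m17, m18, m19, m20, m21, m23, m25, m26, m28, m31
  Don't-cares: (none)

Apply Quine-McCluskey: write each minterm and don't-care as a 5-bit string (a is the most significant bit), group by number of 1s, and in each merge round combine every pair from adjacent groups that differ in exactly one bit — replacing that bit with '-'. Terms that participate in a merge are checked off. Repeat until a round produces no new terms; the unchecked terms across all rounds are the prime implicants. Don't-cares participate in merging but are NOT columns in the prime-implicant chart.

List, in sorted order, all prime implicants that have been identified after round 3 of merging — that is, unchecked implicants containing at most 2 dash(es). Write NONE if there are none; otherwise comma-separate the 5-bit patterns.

--001, --100, -1010, 0-1-0, 001--, 01--0, 1-010, 1-111, 100--

[col 0] 00000*, 00001*, 00011*, 00100*, 00101*, 00110*, 00111*, 01000*, 01001*, 01010*, 01100*, 01101*, 01110*, 10000*, 10001*, 10010*, 10011*, 10100*, 10101*, 10111*, 11001*, 11010*, 11100*, 11111*
[col 1] -0000*, -0001*, -0011*, -0100*, -0101*, -0111*, -1001*, -1010, -1100*, 0-000*, 0-001*, 0-100*, 0-101*, 0-110*, 00-00*, 00-01*, 00-11*, 000-1*, 0000-*, 001-0*, 001-1*, 0010-*, 0011-*, 01-00*, 01-01*, 01-10*, 010-0*, 0100-*, 011-0*, 0110-*, 1-001*, 1-010, 1-100*, 1-111, 10-00*, 10-01*, 10-11*, 100-0*, 100-1*, 1000-*, 1001-*, 101-1*, 1010-*
[col 2] --001, --100, -0-00*, -0-01*, -0-11*, -00-1*, -000-*, -01-1*, -010-*, 0--00*, 0--01*, 0-00-*, 0-1-0, 0-10-*, 00--1*, 00-0-*, 001--, 01--0, 01-0-*, 10--1*, 10-0-*, 100--
[col 3] -0--1, -0-0-, 0--0-
Prime implicants: --001, --100, -0--1, -0-0-, -1010, 0--0-, 0-1-0, 001--, 01--0, 1-010, 1-111, 100--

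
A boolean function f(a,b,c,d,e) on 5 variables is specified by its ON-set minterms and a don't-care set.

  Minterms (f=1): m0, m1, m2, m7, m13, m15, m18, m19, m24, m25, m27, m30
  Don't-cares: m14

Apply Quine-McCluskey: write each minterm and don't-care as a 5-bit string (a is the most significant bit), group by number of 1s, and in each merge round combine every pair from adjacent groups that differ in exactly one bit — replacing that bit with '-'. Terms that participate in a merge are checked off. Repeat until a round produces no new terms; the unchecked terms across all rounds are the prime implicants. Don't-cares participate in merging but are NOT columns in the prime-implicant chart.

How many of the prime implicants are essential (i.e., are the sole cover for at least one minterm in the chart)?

size-2^0 implicants → 00000(✓)  00001(✓)  00010(✓)  00111(✓)  01101(✓)  01110(✓)  01111(✓)  10010(✓)  10011(✓)  11000(✓)  11001(✓)  11011(✓)  11110(✓)
size-2^1 implicants → -0010  -1110  0-111  000-0  0000-  011-1  0111-  1-011  1001-  110-1  1100-
Unchecked terms (primes): -0010, -1110, 0-111, 000-0, 0000-, 011-1, 0111-, 1-011, 1001-, 110-1, 1100-
Minterm coverage:
  m0 ⊆ 000-0,0000-
  m1 ⊆ 0000- [E]
  m2 ⊆ -0010,000-0
  m7 ⊆ 0-111 [E]
  m13 ⊆ 011-1 [E]
  m15 ⊆ 0-111,011-1,0111-
  m18 ⊆ -0010,1001-
  m19 ⊆ 1-011,1001-
  m24 ⊆ 1100- [E]
  m25 ⊆ 110-1,1100-
  m27 ⊆ 1-011,110-1
  m30 ⊆ -1110 [E]
E = {-1110, 0-111, 0000-, 011-1, 1100-}

5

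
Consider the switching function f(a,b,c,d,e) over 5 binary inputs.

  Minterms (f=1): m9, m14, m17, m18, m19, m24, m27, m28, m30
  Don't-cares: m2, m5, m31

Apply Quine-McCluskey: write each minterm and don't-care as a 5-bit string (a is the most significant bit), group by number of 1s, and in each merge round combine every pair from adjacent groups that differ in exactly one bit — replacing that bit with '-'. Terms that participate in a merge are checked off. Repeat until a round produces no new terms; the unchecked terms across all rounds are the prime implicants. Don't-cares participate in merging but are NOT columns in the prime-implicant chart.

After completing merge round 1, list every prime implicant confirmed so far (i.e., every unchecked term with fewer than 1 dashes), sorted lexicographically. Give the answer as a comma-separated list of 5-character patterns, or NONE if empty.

size-2^0 implicants → 00010(✓)  00101  01001  01110(✓)  10001(✓)  10010(✓)  10011(✓)  11000(✓)  11011(✓)  11100(✓)  11110(✓)  11111(✓)
size-2^1 implicants → -0010  -1110  1-011  100-1  1001-  11-00  11-11  111-0  1111-
Unchecked terms (primes): -0010, -1110, 00101, 01001, 1-011, 100-1, 1001-, 11-00, 11-11, 111-0, 1111-

00101, 01001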